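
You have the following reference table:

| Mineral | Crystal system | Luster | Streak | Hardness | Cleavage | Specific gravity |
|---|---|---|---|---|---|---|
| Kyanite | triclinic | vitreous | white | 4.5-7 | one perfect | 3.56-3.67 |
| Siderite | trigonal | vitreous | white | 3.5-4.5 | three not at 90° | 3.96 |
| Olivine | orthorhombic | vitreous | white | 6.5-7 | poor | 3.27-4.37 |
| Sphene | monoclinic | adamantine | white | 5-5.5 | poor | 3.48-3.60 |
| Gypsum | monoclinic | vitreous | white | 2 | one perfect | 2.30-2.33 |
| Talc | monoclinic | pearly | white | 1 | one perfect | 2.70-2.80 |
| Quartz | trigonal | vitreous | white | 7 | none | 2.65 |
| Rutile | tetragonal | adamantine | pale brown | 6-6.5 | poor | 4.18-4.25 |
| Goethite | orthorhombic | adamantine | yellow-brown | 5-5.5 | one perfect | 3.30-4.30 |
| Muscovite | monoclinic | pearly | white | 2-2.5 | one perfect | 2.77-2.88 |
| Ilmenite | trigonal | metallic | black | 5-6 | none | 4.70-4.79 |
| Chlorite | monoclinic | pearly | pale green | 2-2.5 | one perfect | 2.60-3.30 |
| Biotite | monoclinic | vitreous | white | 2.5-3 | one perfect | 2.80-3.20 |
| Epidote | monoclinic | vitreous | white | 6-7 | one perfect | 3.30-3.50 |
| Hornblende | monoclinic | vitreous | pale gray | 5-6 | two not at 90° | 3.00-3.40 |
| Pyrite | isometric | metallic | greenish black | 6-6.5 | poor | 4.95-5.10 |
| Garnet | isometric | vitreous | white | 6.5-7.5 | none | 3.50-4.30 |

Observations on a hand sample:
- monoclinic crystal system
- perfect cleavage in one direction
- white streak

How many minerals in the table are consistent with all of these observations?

5

Monoclinic crystal system: leaves Sphene, Gypsum, Talc, Muscovite, Chlorite, Biotite, Epidote, Hornblende.
Perfect cleavage in one direction rules out Sphene, Hornblende.
White streak excludes Chlorite.
The minerals that satisfy all observations are Biotite, Epidote, Gypsum, Muscovite, Talc.
That is 5 minerals.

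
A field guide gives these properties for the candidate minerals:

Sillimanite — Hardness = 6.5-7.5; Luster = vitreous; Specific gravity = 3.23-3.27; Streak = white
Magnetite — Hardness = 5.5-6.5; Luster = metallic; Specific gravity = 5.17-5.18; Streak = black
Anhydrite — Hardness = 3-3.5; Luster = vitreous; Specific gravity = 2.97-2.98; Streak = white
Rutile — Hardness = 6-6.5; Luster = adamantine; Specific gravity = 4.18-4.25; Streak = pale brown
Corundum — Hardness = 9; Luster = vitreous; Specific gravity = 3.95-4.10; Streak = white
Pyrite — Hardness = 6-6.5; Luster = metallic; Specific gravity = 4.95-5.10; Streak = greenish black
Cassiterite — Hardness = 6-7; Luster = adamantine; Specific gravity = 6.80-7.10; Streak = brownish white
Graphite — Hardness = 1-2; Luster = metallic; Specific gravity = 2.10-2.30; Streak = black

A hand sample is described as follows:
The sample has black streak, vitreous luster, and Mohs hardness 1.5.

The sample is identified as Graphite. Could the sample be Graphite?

No

Black streak — consistent with Graphite (black streak).
Vitreous luster — Graphite has metallic luster; inconsistent.
Mohs hardness 1.5 — consistent with Graphite (hardness 1-2).
Luster alone is enough to reject Graphite.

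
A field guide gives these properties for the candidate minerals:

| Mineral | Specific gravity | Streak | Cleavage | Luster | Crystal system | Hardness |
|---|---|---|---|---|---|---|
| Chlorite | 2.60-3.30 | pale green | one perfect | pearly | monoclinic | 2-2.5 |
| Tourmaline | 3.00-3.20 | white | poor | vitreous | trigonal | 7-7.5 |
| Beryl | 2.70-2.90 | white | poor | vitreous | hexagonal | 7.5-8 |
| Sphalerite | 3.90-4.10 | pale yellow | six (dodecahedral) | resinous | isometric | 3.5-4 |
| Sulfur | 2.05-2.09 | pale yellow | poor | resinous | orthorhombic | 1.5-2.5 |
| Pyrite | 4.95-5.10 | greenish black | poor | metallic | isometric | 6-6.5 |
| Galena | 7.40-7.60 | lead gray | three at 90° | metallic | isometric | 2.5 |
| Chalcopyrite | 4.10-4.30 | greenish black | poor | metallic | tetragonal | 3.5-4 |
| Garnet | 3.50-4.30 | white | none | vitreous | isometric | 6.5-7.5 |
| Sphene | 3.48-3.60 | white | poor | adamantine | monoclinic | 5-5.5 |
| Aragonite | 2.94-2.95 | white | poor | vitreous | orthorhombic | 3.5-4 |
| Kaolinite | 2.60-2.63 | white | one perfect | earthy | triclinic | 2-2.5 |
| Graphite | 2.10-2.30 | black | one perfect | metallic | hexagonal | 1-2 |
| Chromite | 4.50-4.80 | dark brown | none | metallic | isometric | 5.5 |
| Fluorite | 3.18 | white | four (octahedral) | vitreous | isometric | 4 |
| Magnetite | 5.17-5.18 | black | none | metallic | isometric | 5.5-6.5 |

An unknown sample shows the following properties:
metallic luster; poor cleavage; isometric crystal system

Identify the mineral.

Metallic luster: leaves Pyrite, Galena, Chalcopyrite, Graphite, Chromite, Magnetite.
Poor cleavage: leaves Pyrite, Chalcopyrite.
Isometric crystal system is inconsistent with Chalcopyrite.
The only mineral consistent with every observation is Pyrite.

Pyrite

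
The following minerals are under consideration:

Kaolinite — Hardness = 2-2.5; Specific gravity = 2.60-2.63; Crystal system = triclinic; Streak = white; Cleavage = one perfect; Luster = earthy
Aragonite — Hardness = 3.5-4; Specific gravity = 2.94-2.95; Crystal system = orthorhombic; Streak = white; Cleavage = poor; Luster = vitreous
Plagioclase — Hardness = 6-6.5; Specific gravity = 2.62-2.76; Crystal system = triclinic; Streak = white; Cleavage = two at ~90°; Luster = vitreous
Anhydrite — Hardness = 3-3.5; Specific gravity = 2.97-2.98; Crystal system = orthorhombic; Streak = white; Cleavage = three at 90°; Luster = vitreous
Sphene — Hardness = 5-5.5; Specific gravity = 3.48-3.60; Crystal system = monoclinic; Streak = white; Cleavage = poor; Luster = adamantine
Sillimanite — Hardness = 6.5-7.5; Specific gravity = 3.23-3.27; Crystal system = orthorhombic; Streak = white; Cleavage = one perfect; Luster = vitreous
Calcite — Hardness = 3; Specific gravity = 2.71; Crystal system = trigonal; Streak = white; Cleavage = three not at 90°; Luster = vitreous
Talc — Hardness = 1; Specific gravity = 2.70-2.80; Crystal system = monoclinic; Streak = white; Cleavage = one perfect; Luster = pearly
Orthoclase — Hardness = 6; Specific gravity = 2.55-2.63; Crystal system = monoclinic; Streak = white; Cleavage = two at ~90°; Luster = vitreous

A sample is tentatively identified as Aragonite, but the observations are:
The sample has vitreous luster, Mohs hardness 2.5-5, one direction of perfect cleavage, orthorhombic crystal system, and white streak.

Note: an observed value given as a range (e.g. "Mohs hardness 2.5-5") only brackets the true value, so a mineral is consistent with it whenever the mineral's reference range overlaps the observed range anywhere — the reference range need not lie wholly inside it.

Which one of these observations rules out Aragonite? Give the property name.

Vitreous luster: Aragonite has vitreous luster — within range.
Mohs hardness 2.5-5: Aragonite has hardness 3.5-4 — within range.
One direction of perfect cleavage: Aragonite has cleavage poor — inconsistent.
Orthorhombic crystal system: Aragonite has orthorhombic system — within range.
White streak: Aragonite has white streak — within range.
Everything matches except the cleavage.

cleavage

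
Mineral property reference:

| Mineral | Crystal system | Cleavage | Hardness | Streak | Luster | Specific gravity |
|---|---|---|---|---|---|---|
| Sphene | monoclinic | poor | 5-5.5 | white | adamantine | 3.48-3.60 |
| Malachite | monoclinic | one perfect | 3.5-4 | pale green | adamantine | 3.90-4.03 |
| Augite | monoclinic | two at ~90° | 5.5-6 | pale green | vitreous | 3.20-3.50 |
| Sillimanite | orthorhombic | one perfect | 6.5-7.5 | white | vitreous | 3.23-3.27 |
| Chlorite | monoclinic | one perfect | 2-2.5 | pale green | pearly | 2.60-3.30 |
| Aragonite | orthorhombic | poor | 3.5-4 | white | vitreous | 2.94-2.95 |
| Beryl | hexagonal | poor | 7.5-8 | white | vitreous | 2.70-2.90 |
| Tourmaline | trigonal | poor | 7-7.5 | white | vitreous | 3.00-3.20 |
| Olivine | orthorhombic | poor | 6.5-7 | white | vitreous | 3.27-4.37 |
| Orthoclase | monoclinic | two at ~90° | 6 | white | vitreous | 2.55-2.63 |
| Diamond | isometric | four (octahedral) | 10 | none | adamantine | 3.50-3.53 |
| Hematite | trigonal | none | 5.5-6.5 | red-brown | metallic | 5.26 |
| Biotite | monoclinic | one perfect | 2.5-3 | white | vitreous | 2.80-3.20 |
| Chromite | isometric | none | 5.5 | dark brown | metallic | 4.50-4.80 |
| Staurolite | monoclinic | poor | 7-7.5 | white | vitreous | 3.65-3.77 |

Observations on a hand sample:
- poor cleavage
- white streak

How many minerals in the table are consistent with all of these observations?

6

Poor cleavage: only Sphene, Aragonite, Beryl, Tourmaline, Olivine, Staurolite remain.
White streak: every remaining candidate is consistent.
The minerals that satisfy all observations are Aragonite, Beryl, Olivine, Sphene, Staurolite, Tourmaline.
That is 6 minerals.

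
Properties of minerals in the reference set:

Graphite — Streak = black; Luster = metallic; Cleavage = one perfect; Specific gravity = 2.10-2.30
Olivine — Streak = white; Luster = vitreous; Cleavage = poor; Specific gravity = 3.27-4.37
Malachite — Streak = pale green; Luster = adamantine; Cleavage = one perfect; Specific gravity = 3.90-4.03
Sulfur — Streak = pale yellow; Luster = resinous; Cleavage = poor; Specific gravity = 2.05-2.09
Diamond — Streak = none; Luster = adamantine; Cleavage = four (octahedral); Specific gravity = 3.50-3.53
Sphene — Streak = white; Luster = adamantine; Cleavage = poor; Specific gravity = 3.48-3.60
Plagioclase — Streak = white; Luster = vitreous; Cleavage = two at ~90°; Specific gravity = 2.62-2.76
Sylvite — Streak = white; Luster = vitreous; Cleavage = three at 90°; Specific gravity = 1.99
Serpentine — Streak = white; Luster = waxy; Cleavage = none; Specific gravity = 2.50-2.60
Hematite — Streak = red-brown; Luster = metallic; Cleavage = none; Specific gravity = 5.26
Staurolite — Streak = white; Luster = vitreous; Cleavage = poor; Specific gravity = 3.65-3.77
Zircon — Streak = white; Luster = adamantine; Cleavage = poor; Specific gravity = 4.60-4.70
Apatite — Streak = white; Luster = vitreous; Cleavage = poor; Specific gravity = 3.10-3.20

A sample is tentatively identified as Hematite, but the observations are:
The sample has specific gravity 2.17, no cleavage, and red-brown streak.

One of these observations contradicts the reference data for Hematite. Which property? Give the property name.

Specific gravity 2.17: Hematite has SG 5.26 — outside the reference range.
No cleavage: Hematite has cleavage none — matches.
Red-brown streak: Hematite has red-brown streak — matches.
The specific gravity is the one property that does not fit.

specific gravity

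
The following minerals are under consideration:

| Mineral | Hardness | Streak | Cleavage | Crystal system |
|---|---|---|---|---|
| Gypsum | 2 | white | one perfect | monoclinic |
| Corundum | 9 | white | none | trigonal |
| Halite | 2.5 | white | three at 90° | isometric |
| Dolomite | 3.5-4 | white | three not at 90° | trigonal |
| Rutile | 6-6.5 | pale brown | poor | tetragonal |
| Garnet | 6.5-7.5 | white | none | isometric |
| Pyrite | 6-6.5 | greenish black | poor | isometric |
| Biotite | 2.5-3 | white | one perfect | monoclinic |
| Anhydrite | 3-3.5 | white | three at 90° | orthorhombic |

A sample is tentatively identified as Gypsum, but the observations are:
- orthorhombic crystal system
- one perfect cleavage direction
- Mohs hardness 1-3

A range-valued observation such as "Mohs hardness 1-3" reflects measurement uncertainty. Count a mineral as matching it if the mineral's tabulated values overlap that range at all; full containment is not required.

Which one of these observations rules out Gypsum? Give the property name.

Orthorhombic crystal system: Gypsum has monoclinic system — inconsistent.
One perfect cleavage direction: Gypsum has cleavage one perfect — agrees.
Mohs hardness 1-3: Gypsum has hardness 2 — agrees.
The crystal system is the one property that does not fit.

crystal system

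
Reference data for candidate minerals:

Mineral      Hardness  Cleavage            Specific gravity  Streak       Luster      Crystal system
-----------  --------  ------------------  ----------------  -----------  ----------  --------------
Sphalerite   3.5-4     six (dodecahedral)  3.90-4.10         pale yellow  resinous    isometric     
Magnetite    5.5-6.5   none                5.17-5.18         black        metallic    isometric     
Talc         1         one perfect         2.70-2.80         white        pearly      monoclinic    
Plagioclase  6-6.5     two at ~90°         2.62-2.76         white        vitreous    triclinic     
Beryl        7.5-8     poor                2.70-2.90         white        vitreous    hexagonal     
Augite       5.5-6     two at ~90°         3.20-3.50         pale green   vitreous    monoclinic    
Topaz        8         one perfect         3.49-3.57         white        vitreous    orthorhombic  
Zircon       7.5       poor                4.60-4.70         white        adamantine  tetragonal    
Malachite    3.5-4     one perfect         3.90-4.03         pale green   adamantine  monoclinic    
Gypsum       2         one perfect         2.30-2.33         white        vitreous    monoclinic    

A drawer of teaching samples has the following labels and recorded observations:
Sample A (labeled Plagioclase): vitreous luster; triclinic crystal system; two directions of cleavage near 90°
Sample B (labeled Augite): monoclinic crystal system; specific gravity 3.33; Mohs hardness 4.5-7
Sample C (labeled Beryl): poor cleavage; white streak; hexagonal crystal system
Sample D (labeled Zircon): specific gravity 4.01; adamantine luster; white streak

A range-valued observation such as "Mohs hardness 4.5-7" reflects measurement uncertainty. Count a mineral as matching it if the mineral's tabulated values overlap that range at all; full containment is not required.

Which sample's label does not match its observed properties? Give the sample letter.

D

Sample A: observations are consistent with Plagioclase.
Sample B: observations are consistent with Augite.
Sample C: observations are consistent with Beryl.
Sample D: Zircon has SG 4.60-4.70, but the record shows specific gravity 4.01 — this label is wrong.
The mislabeled specimen is D.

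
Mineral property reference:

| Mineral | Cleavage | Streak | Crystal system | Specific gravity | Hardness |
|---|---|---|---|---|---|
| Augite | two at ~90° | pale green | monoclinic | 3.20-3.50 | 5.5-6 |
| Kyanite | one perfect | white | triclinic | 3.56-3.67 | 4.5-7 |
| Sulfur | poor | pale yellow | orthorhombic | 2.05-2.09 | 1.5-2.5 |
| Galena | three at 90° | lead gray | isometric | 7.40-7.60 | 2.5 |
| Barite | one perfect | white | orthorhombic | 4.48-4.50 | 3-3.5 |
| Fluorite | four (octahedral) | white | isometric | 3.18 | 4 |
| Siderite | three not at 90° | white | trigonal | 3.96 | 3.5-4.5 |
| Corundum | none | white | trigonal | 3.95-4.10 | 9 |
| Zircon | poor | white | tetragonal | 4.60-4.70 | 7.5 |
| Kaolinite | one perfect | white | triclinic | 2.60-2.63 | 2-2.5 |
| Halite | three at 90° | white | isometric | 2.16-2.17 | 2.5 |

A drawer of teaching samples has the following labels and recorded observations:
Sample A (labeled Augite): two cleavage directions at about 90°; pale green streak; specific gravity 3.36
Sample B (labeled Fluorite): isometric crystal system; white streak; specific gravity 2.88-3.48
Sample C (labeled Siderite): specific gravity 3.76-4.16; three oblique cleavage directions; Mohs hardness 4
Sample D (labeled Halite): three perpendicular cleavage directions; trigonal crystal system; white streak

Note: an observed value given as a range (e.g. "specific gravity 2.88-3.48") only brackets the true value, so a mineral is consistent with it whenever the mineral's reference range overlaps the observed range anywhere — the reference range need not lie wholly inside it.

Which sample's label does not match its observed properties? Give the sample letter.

Sample A: every observation is compatible with the reference values for Augite.
Sample B: every observation is compatible with the reference values for Fluorite.
Sample C: every observation is compatible with the reference values for Siderite.
Sample D: Halite has isometric system, but the record shows trigonal crystal system — this label is wrong.
Only sample D is inconsistent with its label.

D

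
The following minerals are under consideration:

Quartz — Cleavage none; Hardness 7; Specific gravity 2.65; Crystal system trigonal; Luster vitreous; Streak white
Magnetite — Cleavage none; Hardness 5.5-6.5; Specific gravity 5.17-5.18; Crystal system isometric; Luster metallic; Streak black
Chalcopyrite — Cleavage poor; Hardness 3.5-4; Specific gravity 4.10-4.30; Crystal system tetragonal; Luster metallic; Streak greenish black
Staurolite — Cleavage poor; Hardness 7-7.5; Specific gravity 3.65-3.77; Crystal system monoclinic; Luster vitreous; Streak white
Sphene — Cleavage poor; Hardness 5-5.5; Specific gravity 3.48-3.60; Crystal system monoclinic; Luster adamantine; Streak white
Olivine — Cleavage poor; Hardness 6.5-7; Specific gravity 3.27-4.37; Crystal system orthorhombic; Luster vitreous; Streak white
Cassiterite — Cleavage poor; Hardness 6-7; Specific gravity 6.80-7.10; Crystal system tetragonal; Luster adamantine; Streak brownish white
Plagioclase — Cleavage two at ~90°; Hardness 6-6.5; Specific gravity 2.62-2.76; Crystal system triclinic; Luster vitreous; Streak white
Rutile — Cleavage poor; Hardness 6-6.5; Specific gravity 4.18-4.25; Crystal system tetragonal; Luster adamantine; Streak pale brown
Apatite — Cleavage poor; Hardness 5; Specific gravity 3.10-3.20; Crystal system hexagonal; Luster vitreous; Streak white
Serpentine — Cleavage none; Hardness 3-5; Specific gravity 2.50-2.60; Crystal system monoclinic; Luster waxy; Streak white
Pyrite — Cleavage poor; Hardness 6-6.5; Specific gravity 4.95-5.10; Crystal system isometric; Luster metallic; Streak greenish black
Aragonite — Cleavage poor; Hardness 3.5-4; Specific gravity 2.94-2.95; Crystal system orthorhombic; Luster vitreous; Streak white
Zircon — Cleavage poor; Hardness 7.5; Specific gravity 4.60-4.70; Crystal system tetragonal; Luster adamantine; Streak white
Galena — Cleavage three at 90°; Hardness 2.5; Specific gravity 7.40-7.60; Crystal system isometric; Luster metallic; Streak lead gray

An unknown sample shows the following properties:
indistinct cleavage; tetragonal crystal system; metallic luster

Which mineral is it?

Chalcopyrite

Indistinct cleavage eliminates Quartz, Magnetite, Plagioclase, Serpentine, Galena.
Tetragonal crystal system: Chalcopyrite, Cassiterite, Rutile, Zircon remain.
Metallic luster: leaves Chalcopyrite.
The only mineral consistent with every observation is Chalcopyrite.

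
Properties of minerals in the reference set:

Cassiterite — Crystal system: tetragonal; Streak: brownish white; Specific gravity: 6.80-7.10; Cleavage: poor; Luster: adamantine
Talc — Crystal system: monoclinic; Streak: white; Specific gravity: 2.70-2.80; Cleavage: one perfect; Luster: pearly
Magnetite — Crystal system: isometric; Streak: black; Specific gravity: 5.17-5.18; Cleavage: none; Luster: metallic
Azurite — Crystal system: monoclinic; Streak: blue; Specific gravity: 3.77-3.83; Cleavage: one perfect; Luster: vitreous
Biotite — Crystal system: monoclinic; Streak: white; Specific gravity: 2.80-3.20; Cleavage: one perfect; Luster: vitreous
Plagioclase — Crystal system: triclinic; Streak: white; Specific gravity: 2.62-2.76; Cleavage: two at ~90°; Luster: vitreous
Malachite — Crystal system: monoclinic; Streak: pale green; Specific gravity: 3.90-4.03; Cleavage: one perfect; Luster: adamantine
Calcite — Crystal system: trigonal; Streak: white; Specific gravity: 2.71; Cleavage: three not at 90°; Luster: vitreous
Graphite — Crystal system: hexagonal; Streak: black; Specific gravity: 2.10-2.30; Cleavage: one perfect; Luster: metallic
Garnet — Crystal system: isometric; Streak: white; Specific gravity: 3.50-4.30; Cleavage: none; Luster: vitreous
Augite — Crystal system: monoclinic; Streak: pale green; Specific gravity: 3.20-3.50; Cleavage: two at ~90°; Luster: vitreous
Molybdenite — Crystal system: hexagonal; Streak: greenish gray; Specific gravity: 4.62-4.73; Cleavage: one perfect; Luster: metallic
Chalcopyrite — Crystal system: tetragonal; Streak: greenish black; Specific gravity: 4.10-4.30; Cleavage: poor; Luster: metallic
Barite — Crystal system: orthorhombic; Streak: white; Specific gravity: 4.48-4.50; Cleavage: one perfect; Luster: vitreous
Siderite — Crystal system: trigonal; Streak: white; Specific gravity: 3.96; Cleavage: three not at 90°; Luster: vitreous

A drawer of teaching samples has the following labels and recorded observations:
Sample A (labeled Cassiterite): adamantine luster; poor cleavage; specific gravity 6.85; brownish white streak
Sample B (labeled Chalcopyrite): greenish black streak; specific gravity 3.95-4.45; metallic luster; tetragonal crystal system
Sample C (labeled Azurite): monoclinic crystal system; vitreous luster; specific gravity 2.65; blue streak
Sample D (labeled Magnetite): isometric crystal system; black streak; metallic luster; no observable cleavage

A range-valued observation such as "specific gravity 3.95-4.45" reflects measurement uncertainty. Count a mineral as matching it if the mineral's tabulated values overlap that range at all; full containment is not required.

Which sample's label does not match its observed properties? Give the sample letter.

Sample A: observations are consistent with Cassiterite.
Sample B: observations are consistent with Chalcopyrite.
Sample C: Azurite has SG 3.77-3.83, but the record shows specific gravity 2.65 — this label is wrong.
Sample D: observations are consistent with Magnetite.
Only sample C is inconsistent with its label.

C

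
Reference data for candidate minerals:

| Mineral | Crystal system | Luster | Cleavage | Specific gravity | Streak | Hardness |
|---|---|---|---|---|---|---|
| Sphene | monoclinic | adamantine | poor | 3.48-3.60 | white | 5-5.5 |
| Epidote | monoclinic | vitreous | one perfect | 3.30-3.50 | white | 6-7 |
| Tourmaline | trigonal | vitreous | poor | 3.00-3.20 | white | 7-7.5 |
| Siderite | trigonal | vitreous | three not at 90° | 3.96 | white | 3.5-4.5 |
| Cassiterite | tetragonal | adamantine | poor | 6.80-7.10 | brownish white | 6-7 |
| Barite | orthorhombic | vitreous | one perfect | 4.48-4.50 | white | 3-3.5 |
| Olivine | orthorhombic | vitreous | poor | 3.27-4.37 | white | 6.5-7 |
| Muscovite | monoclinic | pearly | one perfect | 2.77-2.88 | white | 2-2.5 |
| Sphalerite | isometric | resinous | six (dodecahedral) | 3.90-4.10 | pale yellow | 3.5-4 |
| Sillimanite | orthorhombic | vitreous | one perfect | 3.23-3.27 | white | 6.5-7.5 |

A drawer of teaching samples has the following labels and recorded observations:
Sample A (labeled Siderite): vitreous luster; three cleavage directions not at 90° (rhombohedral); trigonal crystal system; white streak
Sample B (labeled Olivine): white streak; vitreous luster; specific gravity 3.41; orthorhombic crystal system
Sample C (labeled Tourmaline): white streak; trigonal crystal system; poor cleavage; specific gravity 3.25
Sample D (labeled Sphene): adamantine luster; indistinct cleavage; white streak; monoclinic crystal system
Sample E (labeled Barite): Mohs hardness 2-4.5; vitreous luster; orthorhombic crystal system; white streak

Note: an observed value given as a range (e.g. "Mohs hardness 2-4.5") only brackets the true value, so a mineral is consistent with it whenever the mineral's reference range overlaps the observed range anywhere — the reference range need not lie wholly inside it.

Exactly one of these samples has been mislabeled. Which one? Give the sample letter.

C

Sample A: all recorded properties match Siderite.
Sample B: all recorded properties match Olivine.
Sample C: Tourmaline has SG 3.00-3.20, but the record shows specific gravity 3.25 — this label is wrong.
Sample D: all recorded properties match Sphene.
Sample E: all recorded properties match Barite.
Sample C is the mislabeled one.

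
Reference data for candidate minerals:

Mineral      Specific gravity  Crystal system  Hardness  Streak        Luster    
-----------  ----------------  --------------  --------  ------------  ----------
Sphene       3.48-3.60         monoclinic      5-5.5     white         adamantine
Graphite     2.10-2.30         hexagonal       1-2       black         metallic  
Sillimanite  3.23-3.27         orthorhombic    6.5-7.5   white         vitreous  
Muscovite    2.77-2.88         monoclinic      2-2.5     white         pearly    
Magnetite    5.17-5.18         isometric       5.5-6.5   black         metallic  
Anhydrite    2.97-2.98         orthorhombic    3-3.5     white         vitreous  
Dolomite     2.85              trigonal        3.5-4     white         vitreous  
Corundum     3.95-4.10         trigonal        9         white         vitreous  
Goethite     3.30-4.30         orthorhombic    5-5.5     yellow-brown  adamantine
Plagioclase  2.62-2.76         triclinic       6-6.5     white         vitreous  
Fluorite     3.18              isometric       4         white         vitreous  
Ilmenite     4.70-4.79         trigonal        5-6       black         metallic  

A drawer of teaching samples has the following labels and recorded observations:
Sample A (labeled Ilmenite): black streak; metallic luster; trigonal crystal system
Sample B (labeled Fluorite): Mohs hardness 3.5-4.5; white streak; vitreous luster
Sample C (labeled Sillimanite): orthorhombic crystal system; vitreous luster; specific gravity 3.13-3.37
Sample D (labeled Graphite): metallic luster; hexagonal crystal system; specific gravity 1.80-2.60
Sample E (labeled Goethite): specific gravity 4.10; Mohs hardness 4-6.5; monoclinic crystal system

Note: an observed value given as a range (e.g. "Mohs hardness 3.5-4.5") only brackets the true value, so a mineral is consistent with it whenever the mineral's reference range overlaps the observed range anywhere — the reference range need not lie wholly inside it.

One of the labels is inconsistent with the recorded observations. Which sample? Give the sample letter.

Sample A: nothing contradicts Ilmenite.
Sample B: nothing contradicts Fluorite.
Sample C: nothing contradicts Sillimanite.
Sample D: nothing contradicts Graphite.
Sample E: monoclinic crystal system is outside the reference for Goethite (orthorhombic system) — mislabeled.
The mislabeled specimen is E.

E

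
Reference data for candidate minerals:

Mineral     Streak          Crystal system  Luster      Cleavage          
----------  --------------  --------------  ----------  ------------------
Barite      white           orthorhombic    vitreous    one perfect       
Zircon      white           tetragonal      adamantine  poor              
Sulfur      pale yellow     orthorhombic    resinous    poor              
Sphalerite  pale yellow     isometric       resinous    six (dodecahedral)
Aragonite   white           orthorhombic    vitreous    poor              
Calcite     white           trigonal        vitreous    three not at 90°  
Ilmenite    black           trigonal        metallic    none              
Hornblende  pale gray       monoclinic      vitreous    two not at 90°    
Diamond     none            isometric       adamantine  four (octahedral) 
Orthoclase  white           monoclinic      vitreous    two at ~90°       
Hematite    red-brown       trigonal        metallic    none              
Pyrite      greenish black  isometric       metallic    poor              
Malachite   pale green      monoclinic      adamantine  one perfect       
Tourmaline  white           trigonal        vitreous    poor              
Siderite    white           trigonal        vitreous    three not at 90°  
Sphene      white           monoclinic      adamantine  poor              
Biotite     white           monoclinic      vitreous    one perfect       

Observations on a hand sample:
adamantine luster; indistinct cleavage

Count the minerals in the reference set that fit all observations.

2

Adamantine luster — only Zircon, Diamond, Malachite, Sphene remain.
Indistinct cleavage rules out Diamond, Malachite.
Consistent with every observation: Sphene, Zircon.
That is 2 minerals.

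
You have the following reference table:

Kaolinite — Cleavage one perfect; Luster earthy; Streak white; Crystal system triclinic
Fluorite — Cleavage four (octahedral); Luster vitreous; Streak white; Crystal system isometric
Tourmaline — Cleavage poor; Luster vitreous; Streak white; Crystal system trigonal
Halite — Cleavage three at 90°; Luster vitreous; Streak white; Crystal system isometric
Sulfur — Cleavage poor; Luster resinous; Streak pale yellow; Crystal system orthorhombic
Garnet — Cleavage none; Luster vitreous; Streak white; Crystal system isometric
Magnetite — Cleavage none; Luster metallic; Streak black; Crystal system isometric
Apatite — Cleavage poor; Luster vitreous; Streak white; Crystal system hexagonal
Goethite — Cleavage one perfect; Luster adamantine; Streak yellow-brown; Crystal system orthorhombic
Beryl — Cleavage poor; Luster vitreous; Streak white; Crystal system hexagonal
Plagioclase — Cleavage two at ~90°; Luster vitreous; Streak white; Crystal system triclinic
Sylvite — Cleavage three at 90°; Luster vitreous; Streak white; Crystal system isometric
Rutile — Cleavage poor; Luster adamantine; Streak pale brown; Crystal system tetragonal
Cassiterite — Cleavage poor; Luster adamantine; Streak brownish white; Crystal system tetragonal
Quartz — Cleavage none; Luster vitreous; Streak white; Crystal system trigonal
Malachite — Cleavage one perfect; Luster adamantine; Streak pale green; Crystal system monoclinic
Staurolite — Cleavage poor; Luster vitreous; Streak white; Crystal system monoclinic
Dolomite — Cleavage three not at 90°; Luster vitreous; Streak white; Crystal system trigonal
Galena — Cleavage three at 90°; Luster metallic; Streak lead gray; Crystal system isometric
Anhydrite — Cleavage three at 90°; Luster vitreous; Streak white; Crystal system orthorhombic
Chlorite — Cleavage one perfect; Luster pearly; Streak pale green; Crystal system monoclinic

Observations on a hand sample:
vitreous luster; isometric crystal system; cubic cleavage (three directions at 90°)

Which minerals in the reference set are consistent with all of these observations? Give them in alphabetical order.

Vitreous luster — Fluorite, Tourmaline, Halite, Garnet, Apatite, Beryl, Plagioclase, Sylvite, Quartz, Staurolite, Dolomite, Anhydrite remain.
Isometric crystal system — Fluorite, Halite, Garnet, Sylvite remain.
Cubic cleavage (three directions at 90°) excludes Fluorite, Garnet.
Consistent with every observation: Halite, Sylvite.

Halite, Sylvite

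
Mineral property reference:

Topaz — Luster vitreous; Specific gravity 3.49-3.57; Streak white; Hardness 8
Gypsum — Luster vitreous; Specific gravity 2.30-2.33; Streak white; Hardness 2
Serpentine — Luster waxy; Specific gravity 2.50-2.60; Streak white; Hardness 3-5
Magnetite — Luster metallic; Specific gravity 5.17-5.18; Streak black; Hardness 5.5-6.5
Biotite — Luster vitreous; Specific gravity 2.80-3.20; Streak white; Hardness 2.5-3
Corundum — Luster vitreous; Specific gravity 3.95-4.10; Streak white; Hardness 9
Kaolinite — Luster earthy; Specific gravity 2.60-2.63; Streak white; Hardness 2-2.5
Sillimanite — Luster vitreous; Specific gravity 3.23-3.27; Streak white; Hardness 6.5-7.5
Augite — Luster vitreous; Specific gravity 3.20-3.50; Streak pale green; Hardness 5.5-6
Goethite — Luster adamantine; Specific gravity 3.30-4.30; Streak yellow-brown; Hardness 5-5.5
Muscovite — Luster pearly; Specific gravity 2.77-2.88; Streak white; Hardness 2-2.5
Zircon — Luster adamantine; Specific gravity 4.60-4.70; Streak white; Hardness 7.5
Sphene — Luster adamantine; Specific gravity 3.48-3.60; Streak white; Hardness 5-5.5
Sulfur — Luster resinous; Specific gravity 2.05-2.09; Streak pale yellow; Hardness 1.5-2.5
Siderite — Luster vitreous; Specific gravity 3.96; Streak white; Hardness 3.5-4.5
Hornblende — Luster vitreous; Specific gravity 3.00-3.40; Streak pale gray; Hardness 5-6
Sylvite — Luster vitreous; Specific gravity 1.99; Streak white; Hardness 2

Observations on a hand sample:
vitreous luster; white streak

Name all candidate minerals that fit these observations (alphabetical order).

Vitreous luster: Topaz, Gypsum, Biotite, Corundum, Sillimanite, Augite, Siderite, Hornblende, Sylvite remain.
White streak eliminates Augite, Hornblende.
Remaining candidates: Biotite, Corundum, Gypsum, Siderite, Sillimanite, Sylvite, Topaz.

Biotite, Corundum, Gypsum, Siderite, Sillimanite, Sylvite, Topaz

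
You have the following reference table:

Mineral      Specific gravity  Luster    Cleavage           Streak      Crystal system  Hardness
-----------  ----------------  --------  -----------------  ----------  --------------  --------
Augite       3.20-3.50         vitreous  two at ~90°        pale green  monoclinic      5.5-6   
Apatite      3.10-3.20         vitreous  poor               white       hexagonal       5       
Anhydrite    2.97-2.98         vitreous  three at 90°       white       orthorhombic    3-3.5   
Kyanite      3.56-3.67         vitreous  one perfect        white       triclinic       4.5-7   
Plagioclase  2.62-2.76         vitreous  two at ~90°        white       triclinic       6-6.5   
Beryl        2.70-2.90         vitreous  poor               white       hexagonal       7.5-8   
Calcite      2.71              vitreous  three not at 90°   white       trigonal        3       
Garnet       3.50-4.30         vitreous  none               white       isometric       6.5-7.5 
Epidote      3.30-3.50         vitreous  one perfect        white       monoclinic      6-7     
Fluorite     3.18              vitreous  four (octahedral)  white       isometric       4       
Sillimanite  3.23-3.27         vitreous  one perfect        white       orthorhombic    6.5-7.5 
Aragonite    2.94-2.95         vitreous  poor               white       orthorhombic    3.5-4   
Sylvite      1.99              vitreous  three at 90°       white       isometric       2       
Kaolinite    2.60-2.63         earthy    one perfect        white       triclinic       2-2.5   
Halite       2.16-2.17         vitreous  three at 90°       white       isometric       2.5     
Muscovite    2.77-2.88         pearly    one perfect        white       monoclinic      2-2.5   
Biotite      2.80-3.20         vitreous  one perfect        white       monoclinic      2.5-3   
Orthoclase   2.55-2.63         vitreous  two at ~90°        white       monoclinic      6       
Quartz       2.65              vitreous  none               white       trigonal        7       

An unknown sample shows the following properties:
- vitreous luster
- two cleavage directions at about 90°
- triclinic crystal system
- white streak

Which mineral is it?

Plagioclase

Vitreous luster is inconsistent with Kaolinite, Muscovite.
Two cleavage directions at about 90°: only Augite, Plagioclase, Orthoclase remain.
Triclinic crystal system: leaves Plagioclase.
White streak: no further eliminations.
Plagioclase is the sole remaining match.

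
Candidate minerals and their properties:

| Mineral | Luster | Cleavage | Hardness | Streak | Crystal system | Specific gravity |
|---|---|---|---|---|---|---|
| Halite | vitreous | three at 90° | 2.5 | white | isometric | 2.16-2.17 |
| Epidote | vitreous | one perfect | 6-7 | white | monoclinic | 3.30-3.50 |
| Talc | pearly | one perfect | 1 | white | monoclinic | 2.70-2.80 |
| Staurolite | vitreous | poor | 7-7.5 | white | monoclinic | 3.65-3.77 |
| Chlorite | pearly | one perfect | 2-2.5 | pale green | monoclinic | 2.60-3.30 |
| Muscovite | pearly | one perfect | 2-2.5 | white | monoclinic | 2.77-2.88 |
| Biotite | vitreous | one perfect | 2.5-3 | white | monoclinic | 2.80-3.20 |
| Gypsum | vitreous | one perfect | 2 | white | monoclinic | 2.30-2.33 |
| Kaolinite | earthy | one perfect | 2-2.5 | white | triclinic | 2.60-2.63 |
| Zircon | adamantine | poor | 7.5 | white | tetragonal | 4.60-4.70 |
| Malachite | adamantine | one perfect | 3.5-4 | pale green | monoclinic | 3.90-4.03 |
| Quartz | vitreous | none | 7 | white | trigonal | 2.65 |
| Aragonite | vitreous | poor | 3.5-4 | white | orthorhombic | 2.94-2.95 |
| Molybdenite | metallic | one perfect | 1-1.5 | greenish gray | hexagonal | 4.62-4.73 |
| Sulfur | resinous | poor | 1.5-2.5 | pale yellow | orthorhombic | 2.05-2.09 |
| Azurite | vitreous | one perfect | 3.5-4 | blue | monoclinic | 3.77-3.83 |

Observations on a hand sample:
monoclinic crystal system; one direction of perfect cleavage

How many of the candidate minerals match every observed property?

Monoclinic crystal system: leaves Epidote, Talc, Staurolite, Chlorite, Muscovite, Biotite, Gypsum, Malachite, Azurite.
One direction of perfect cleavage is inconsistent with Staurolite.
Remaining candidates: Azurite, Biotite, Chlorite, Epidote, Gypsum, Malachite, Muscovite, Talc.
That is 8 minerals.

8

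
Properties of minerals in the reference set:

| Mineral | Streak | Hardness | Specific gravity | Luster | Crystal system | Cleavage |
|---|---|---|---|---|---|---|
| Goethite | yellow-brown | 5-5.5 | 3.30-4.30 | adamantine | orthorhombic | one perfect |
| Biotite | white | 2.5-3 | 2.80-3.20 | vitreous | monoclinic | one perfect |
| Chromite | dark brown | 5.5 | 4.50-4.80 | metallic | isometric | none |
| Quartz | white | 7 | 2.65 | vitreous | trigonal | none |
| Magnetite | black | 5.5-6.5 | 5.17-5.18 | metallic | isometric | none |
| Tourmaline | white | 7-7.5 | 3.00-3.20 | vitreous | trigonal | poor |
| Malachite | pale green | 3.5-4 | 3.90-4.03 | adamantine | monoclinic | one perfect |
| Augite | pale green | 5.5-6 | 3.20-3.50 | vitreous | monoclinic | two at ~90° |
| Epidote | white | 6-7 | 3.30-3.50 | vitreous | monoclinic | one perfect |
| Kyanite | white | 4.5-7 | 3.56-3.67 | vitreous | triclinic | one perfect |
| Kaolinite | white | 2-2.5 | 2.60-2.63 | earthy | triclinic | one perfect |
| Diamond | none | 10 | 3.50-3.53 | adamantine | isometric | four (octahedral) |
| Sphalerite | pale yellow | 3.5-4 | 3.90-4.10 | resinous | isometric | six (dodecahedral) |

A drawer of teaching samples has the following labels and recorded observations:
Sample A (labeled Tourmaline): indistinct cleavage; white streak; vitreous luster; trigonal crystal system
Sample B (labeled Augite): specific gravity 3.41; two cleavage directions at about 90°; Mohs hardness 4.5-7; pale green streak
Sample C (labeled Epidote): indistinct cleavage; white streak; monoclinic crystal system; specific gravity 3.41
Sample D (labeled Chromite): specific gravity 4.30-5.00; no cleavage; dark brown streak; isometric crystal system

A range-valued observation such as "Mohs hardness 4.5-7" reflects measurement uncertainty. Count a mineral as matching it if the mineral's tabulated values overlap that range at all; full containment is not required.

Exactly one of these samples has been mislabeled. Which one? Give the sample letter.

C

Sample A: observations are consistent with Tourmaline.
Sample B: observations are consistent with Augite.
Sample C: Epidote has cleavage one perfect, but the record shows indistinct cleavage — this label is wrong.
Sample D: observations are consistent with Chromite.
The mislabeled specimen is C.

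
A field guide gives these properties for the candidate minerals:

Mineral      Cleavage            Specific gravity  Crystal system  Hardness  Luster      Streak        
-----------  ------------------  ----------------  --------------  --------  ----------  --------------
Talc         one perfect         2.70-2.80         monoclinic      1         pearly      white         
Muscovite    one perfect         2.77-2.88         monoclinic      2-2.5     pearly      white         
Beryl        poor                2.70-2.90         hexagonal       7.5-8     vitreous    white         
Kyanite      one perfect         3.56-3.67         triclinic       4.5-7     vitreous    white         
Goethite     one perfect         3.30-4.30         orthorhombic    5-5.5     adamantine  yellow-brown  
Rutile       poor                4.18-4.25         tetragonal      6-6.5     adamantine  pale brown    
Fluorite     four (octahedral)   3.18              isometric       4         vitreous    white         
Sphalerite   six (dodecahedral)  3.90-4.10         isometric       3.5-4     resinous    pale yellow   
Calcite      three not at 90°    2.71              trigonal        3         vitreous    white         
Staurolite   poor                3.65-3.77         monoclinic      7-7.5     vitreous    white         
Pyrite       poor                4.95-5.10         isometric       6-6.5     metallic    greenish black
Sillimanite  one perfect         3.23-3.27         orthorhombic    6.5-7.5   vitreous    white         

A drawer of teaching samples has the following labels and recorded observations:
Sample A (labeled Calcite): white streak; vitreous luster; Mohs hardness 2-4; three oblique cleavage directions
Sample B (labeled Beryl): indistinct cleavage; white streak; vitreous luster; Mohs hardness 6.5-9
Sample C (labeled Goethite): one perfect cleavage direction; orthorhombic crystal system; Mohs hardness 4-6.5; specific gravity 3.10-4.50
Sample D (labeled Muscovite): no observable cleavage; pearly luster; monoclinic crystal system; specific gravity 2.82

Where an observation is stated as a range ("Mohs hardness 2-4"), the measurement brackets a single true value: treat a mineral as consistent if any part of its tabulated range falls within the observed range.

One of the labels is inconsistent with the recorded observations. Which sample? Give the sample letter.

D

Sample A: nothing contradicts Calcite.
Sample B: nothing contradicts Beryl.
Sample C: nothing contradicts Goethite.
Sample D: no observable cleavage is outside the reference for Muscovite (cleavage one perfect) — mislabeled.
The mislabeled specimen is D.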